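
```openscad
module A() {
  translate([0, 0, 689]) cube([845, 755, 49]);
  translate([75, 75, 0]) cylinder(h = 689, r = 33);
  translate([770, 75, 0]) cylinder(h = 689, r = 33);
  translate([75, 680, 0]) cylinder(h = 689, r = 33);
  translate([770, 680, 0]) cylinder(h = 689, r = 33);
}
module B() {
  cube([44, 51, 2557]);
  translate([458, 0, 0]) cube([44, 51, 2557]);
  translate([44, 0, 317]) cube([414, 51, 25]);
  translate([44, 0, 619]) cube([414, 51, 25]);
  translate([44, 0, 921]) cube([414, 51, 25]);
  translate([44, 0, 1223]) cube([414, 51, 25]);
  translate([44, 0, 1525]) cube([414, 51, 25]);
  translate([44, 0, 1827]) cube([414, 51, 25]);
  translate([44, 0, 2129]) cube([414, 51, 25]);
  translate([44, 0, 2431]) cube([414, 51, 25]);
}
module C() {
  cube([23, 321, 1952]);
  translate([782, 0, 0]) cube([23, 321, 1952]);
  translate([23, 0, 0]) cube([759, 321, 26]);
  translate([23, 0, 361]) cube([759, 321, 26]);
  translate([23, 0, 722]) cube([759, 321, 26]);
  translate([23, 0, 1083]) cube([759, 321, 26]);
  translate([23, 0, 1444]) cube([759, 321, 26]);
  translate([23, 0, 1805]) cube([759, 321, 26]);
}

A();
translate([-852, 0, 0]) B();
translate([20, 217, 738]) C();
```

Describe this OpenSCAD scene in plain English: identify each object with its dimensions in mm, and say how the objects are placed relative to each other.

A is a table with a 845×755 mm rectangular top, 49 mm thick, top surface at z = 738 mm, supported by four round legs of 66 mm diameter, each leg's bounding box inset 42 mm from the nearest pair of top edges, running from the floor.

B is a straight ladder. Two 44×51 mm vertical rails, 2557 mm tall, stand 502 mm apart (outside-to-outside) with their front faces coplanar on the −y side. 8 rungs, each 51 mm deep and 25 mm tall, span between the inner faces of the rails, front faces flush with the rails. The lowest rung's underside is at z = 317 mm and rungs are spaced 302 mm apart (underside to underside).

C is a bookshelf 805 mm wide overall, 321 mm deep and 1952 mm tall. The two sides are 23 mm thick vertical panels. 6 horizontal shelves of 26 mm thickness span between the inner faces of the sides; the lowest shelf sits on the floor and shelves are stacked with a clear vertical gap of 335 mm between each pair.

The ladder is on the floor beside the table on its −x side. The bookshelf is on top of the table, centred.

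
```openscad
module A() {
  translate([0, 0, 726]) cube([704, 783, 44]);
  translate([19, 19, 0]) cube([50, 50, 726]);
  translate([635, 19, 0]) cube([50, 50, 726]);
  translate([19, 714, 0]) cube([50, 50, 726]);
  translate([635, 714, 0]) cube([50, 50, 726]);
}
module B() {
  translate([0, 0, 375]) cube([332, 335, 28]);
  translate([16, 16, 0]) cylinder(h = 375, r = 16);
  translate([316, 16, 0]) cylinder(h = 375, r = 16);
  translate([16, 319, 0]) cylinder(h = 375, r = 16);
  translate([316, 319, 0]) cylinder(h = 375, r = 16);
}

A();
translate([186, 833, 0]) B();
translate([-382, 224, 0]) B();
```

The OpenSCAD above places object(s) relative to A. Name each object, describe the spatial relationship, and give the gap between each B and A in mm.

Each stool's nearest face is 50 mm from the table's bounding box.

A is a table. B is a stool. Two stools sit around the table at the +y, −x sides. The gap between each stool and the table is 50 mm.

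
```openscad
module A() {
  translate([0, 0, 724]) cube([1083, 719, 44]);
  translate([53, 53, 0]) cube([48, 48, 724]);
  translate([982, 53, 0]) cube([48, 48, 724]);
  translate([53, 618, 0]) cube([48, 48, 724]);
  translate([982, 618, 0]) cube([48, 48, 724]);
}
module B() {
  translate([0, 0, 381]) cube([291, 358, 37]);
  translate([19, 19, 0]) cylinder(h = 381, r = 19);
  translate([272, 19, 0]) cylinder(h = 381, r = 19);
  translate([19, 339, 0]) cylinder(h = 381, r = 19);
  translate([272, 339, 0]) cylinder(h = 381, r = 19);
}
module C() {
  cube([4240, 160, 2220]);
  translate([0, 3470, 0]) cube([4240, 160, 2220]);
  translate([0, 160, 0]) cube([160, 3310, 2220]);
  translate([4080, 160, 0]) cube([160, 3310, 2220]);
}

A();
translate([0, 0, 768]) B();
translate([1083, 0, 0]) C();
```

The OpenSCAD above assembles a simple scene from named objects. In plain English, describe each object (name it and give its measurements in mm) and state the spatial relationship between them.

A is a table with a 1083×719 mm rectangular top, 44 mm thick, top surface at z = 768 mm, supported by four 48×48 mm square legs, each inset 53 mm from the nearest pair of top edges, running from the floor.

B is a simple wooden stool: a rectangular seat 291 mm (x) by 358 mm (y), 37 mm thick, top face at z = 418 mm, on four round legs, each 38 mm in diameter. The legs rest on z = 0, each leg's axis is inset half a diameter from the nearest pair of seat edges (so the leg's bounding box is flush with the corner).

C is the wall frame of a small rectangular building: four walls, each 2220 mm tall and 160 mm thick, enclosing a footprint 4240 mm (x) by 3630 mm (y) outside-to-outside, with no floor or roof. The front and back walls (the −y and +y sides) span the full width; the two side walls fit between them.

The stool is on top of the table. The house frame is against the table's +x side, with their −y faces flush.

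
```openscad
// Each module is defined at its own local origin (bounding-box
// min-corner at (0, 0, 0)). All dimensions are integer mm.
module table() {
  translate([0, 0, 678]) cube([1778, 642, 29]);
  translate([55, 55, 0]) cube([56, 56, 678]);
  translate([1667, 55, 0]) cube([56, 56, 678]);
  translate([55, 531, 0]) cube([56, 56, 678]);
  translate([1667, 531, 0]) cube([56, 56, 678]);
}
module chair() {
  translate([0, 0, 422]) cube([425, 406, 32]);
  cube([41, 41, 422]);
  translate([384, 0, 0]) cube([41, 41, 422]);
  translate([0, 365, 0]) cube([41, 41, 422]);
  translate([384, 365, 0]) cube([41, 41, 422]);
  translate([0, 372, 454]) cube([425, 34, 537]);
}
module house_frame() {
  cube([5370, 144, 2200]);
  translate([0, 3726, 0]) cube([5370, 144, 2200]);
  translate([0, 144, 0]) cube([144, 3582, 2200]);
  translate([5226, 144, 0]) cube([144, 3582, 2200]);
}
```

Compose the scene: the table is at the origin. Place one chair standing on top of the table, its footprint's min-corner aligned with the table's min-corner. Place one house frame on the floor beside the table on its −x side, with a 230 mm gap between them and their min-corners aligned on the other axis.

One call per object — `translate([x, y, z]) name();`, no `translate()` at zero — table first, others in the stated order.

table();
translate([0, 0, 707]) chair();
translate([-5600, 0, 0]) house_frame();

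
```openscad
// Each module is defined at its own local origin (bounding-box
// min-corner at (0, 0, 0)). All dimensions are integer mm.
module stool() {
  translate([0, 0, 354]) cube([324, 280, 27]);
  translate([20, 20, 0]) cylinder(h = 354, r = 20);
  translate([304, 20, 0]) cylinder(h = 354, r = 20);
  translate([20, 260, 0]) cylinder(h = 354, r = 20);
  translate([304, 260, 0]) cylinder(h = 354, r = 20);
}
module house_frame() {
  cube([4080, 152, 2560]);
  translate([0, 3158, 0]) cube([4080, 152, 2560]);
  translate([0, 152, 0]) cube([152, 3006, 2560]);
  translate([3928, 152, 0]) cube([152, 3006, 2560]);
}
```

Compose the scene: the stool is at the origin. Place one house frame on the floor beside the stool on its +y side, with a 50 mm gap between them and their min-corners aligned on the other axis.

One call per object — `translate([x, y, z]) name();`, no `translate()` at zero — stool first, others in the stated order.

stool();
translate([0, 330, 0]) house_frame();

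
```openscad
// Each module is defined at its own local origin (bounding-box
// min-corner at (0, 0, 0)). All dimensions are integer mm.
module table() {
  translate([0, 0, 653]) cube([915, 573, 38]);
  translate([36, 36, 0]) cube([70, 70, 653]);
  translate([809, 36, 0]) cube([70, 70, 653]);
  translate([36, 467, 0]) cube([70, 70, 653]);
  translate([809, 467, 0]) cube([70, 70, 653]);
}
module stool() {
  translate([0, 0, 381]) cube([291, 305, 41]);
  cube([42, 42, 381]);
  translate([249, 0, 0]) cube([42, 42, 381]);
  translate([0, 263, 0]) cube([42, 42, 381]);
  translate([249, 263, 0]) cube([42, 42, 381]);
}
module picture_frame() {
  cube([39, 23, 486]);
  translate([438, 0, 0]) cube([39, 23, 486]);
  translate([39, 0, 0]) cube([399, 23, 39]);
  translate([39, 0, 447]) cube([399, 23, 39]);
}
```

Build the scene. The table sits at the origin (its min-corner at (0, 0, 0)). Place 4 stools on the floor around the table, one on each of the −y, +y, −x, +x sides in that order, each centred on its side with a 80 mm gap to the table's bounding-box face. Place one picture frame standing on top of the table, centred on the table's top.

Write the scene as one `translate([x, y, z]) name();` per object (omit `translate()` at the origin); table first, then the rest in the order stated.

table();
translate([312, -385, 0]) stool();
translate([312, 653, 0]) stool();
translate([-371, 134, 0]) stool();
translate([995, 134, 0]) stool();
translate([219, 275, 691]) picture_frame();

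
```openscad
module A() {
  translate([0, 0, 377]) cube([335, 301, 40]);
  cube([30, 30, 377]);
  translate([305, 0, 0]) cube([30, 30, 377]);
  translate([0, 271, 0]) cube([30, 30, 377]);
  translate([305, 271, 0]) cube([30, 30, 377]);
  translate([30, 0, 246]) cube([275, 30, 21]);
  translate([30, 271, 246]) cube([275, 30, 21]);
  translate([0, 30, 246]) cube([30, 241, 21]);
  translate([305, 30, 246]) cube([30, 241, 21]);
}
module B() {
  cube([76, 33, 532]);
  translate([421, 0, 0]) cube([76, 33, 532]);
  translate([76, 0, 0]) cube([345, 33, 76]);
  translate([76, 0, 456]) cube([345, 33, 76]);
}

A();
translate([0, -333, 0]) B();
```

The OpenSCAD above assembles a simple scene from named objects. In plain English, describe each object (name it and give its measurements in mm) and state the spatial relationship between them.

A is a four-legged stool. The seat is 335×301 mm, 40 mm thick, top at z = 417 mm. It stands on four square legs, each 30×30 mm in cross-section, from z = 0 to the seat underside, each flush with a corner of the seat. Four stretchers, 30 mm wide and 21 mm tall, connect adjacent legs with their undersides at z = 246 mm, each running between the inner faces of the legs it joins and aligned with the legs' outer faces on the other axis.

B is a rectangular picture frame lying in the x–z plane (depth along y). The opening is 345 mm wide (x) by 380 mm tall (z), surrounded by a border 76 mm wide on all four sides. The frame is 33 mm deep and is made of two full-height vertical stiles with two horizontal rails fitted between them.

The picture frame is on the floor beside the stool on its −y side.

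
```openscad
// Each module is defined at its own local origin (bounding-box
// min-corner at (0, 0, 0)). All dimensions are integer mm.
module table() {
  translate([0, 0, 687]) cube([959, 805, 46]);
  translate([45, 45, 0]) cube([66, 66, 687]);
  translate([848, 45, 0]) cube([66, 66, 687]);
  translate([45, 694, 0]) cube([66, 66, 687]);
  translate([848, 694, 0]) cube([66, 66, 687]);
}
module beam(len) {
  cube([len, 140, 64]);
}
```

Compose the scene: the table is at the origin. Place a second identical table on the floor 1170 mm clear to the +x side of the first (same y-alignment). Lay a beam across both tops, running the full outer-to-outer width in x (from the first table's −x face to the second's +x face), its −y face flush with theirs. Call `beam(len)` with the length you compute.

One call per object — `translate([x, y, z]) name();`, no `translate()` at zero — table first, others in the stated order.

table();
translate([2129, 0, 0]) table();
translate([0, 0, 733]) beam(3088);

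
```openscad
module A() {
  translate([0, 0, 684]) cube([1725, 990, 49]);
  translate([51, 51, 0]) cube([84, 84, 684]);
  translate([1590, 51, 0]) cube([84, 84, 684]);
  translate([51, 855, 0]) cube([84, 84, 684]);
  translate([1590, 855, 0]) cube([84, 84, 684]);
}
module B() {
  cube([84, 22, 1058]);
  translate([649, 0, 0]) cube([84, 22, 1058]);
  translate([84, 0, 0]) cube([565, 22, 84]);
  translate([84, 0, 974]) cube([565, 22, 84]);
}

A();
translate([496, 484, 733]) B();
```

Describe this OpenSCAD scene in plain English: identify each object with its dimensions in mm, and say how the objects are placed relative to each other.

A is a table with a 1725×990 mm rectangular top, 49 mm thick, top surface at z = 733 mm, supported by four 84×84 mm square legs, each inset 51 mm from the nearest pair of top edges, running from the floor.

B is a picture frame with a 565×890 mm rectangular opening (x by z) and a uniform 84 mm border on every side. Frame depth is 22 mm along y. It is built from two vertical stiles running the full outside height and two horizontal rails spanning the gap between the stiles.

The picture frame is on top of the table, centred.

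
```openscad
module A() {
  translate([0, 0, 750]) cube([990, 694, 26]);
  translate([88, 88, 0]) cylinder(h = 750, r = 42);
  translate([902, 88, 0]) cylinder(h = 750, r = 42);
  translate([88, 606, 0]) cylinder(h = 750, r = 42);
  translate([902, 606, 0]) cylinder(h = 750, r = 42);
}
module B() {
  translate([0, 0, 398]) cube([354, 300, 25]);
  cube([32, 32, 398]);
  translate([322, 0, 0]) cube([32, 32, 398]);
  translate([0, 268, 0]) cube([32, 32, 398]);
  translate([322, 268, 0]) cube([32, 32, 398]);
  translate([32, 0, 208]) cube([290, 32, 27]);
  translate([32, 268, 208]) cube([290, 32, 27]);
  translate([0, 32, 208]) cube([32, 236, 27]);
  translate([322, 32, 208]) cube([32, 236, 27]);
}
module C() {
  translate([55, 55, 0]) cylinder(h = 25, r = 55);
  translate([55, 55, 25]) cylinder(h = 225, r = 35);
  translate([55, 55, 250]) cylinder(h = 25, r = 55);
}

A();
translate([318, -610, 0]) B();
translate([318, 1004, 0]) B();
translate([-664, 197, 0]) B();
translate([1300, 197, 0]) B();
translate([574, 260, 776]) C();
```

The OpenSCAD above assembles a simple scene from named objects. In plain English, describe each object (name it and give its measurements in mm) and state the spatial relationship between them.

A is a rectangular dining table. The top is 990×694×26 mm with its upper surface at z = 776 mm. It stands on four round legs of 84 mm diameter, each leg's bounding box inset 46 mm from the nearest pair of top edges, running from the floor to the underside of the top.

B is a four-legged stool. The seat is 354×300 mm, 25 mm thick, top at z = 423 mm. It stands on four square legs, each 32×32 mm in cross-section, from z = 0 to the seat underside, each flush with a corner of the seat. Four stretchers, 32 mm wide and 27 mm tall, connect adjacent legs with their undersides at z = 208 mm, each running between the inner faces of the legs it joins and aligned with the legs' outer faces on the other axis.

C is a spool: two coaxial disc flanges of radius 55 mm and thickness 25 mm, joined by a core cylinder of radius 35 mm and height 225 mm. The lower flange rests on z = 0 and the three cylinders share a vertical axis.

Four stools sit around the table at the −y, +y, −x, +x sides. The spool is on top of the table.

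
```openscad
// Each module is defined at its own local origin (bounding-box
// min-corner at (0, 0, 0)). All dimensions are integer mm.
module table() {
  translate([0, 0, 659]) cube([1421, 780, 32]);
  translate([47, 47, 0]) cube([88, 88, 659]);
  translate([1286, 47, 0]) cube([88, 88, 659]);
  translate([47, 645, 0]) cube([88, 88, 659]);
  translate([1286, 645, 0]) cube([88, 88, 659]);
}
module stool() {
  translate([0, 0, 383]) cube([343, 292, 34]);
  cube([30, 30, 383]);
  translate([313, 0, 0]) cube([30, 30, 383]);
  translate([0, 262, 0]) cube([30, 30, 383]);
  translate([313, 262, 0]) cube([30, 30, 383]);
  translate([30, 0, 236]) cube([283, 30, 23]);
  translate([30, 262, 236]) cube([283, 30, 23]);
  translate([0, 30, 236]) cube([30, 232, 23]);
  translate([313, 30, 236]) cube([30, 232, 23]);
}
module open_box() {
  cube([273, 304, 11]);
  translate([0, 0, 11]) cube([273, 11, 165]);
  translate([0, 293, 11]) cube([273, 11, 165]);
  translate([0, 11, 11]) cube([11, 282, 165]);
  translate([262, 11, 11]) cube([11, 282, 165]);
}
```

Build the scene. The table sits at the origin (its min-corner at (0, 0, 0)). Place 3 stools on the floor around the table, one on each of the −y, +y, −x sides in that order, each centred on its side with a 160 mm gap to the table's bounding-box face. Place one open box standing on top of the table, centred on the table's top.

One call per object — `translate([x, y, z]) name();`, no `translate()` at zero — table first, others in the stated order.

table();
translate([539, -452, 0]) stool();
translate([539, 940, 0]) stool();
translate([-503, 244, 0]) stool();
translate([574, 238, 691]) open_box();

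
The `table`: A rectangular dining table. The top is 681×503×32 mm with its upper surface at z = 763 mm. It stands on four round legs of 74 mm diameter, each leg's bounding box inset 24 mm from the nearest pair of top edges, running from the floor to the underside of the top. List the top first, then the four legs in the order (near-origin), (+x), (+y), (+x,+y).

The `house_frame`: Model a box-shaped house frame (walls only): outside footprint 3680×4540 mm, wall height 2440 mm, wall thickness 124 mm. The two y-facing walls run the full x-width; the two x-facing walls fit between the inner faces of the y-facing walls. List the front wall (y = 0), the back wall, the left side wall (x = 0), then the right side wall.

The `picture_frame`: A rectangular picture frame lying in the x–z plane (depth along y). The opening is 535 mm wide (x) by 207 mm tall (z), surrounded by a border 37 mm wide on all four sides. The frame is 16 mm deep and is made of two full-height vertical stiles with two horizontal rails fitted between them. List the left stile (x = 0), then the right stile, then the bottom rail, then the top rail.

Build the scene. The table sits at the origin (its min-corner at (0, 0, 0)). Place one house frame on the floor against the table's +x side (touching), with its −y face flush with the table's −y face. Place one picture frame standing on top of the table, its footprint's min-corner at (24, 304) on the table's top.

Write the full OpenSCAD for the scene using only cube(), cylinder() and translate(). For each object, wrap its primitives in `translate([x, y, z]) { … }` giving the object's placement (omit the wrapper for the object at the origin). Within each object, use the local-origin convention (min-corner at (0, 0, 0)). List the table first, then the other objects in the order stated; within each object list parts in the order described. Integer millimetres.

translate([0, 0, 731]) cube([681, 503, 32]);
translate([61, 61, 0]) cylinder(h = 731, r = 37);
translate([620, 61, 0]) cylinder(h = 731, r = 37);
translate([61, 442, 0]) cylinder(h = 731, r = 37);
translate([620, 442, 0]) cylinder(h = 731, r = 37);
translate([681, 0, 0]) {
  cube([3680, 124, 2440]);
  translate([0, 4416, 0]) cube([3680, 124, 2440]);
  translate([0, 124, 0]) cube([124, 4292, 2440]);
  translate([3556, 124, 0]) cube([124, 4292, 2440]);
}
translate([24, 304, 763]) {
  cube([37, 16, 281]);
  translate([572, 0, 0]) cube([37, 16, 281]);
  translate([37, 0, 0]) cube([535, 16, 37]);
  translate([37, 0, 244]) cube([535, 16, 37]);
}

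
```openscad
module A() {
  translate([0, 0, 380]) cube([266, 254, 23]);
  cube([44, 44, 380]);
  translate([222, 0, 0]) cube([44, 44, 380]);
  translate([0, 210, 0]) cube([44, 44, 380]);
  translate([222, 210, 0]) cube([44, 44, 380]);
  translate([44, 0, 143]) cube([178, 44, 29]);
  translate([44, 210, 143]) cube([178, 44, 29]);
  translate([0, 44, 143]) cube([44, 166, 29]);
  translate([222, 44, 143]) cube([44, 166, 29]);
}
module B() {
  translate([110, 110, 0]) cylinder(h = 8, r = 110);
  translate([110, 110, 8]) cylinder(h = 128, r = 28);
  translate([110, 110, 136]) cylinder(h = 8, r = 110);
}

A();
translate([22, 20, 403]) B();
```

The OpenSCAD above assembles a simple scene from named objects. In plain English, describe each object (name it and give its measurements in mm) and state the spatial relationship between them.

A is a four-legged stool. The seat is a 266×254×23 mm slab whose top surface is at z = 403 mm; four square legs, each 44×44 mm in cross-section, run from the floor (z = 0) to the underside of the seat, each flush with a corner of the seat. Four stretchers, 44 mm wide and 29 mm tall, connect adjacent legs with their undersides at z = 143 mm, each running between the inner faces of the legs it joins and aligned with the legs' outer faces on the other axis.

B is a spool: two coaxial disc flanges of radius 110 mm and thickness 8 mm, joined by a core cylinder of radius 28 mm and height 128 mm. The lower flange rests on z = 0 and the three cylinders share a vertical axis.

The spool is on top of the stool.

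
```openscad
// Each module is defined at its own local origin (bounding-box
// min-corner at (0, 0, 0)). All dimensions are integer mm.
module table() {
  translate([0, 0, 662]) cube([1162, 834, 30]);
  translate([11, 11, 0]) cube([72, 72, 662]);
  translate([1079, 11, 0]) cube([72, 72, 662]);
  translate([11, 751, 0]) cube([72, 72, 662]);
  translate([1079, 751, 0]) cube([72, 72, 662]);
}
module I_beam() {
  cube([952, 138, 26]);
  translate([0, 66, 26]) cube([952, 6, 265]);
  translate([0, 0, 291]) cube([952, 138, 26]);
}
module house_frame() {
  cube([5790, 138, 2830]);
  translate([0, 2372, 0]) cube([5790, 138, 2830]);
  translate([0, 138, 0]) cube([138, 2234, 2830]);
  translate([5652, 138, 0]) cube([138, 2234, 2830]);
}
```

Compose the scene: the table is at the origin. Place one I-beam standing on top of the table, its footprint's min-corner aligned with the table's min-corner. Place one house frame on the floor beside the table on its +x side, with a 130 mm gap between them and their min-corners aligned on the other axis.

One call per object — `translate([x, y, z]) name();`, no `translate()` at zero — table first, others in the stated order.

table();
translate([0, 0, 692]) I_beam();
translate([1292, 0, 0]) house_frame();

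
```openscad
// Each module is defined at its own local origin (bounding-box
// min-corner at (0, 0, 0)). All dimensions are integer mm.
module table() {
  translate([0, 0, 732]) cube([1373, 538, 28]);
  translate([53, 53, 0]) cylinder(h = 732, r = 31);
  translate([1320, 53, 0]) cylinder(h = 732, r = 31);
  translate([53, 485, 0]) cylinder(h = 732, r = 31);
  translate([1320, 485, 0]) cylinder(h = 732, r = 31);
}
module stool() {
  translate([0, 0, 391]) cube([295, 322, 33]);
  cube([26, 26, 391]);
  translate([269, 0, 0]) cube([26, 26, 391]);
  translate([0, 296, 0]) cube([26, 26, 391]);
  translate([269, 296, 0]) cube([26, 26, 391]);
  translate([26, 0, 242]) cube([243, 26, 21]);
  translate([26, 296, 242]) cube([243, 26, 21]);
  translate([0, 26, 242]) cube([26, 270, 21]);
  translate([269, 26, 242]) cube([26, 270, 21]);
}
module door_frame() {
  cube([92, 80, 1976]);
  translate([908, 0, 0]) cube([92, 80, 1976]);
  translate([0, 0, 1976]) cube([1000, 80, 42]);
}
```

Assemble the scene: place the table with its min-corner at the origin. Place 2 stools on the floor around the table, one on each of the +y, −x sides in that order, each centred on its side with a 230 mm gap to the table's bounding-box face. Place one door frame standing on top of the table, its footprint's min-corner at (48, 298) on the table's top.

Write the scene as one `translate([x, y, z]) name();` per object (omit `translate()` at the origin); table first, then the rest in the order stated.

table();
translate([539, 768, 0]) stool();
translate([-525, 108, 0]) stool();
translate([48, 298, 760]) door_frame();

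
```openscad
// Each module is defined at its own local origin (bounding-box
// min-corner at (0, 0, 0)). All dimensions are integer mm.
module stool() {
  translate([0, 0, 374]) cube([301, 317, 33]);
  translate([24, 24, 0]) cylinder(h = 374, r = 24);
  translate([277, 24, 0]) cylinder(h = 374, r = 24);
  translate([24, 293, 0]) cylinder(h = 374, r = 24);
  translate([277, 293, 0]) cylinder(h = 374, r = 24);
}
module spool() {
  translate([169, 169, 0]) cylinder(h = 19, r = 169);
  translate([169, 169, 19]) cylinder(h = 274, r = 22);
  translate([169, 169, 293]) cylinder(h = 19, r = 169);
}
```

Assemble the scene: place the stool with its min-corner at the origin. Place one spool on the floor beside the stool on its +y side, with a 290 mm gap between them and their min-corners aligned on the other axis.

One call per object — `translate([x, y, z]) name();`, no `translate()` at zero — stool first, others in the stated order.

stool();
translate([0, 607, 0]) spool();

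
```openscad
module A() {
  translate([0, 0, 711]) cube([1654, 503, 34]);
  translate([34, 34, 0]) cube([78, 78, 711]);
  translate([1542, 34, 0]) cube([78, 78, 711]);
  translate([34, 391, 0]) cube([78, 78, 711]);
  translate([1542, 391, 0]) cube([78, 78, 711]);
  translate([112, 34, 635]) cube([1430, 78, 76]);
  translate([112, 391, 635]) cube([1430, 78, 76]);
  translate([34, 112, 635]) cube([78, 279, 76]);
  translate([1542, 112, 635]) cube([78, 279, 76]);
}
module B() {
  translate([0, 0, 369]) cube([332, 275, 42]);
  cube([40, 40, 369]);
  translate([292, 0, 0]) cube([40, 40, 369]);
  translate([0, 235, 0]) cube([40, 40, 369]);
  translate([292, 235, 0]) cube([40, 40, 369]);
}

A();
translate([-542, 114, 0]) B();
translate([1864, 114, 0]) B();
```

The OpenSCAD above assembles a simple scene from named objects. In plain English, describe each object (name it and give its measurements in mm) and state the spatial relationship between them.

A is a rectangular dining table. The top is 1654×503×34 mm with its upper surface at z = 745 mm. It stands on four 78×78 mm square legs, each inset 34 mm from the nearest pair of top edges, running from the floor to the underside of the top. Four apron rails, 78 mm thick and 76 mm tall, run between adjacent legs with their top edges flush with the underside of the top and their outer faces flush with the legs' outer faces.

B is a simple wooden stool: a rectangular seat 332 mm (x) by 275 mm (y), 42 mm thick, top face at z = 411 mm, on four square legs, each 40×40 mm in cross-section. The legs rest on z = 0, each flush with a corner of the seat.

Two stools sit around the table at the −x, +x sides.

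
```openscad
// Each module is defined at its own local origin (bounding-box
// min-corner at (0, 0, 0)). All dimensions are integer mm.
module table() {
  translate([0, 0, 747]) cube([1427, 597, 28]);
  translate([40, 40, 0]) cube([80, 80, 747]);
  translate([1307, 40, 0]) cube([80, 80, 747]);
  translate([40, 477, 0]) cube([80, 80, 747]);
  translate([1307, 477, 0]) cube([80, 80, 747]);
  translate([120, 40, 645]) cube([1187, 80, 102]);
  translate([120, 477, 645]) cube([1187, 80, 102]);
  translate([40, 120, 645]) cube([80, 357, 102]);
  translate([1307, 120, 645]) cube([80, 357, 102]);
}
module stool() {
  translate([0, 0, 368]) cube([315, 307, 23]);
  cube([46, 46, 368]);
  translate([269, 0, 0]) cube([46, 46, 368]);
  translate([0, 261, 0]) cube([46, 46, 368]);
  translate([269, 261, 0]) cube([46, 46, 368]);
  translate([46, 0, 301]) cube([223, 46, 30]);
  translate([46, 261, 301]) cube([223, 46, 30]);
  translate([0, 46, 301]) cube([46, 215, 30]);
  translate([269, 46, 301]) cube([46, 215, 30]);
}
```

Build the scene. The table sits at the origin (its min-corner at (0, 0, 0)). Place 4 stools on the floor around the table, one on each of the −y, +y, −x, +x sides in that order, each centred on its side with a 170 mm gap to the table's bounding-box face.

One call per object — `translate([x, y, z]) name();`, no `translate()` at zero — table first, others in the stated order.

table();
translate([556, -477, 0]) stool();
translate([556, 767, 0]) stool();
translate([-485, 145, 0]) stool();
translate([1597, 145, 0]) stool();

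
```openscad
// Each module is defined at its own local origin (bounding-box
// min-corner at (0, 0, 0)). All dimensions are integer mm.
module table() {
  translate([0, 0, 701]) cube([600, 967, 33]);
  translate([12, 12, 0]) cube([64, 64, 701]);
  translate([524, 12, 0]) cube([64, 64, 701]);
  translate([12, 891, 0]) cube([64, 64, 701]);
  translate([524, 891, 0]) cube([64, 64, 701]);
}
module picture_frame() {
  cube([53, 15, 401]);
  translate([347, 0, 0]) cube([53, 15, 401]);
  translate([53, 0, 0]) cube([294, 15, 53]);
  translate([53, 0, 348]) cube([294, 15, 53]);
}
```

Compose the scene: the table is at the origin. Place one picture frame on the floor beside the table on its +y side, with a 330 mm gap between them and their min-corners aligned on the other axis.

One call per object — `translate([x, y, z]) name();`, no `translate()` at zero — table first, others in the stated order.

table();
translate([0, 1297, 0]) picture_frame();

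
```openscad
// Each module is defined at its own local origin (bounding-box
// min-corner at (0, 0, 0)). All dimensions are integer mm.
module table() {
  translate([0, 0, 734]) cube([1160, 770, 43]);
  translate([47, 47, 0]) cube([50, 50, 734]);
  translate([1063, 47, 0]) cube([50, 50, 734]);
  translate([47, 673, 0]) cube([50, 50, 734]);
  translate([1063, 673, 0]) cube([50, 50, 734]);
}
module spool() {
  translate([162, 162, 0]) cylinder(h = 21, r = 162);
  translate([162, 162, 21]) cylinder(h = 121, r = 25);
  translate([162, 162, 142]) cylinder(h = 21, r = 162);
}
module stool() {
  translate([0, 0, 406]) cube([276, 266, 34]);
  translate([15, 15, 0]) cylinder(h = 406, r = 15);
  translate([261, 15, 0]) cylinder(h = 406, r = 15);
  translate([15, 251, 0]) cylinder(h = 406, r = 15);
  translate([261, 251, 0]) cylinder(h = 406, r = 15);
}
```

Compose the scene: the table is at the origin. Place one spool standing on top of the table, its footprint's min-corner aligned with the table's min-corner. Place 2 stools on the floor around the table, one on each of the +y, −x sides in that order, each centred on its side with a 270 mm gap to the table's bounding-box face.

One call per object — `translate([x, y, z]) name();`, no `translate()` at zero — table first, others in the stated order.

table();
translate([0, 0, 777]) spool();
translate([442, 1040, 0]) stool();
translate([-546, 252, 0]) stool();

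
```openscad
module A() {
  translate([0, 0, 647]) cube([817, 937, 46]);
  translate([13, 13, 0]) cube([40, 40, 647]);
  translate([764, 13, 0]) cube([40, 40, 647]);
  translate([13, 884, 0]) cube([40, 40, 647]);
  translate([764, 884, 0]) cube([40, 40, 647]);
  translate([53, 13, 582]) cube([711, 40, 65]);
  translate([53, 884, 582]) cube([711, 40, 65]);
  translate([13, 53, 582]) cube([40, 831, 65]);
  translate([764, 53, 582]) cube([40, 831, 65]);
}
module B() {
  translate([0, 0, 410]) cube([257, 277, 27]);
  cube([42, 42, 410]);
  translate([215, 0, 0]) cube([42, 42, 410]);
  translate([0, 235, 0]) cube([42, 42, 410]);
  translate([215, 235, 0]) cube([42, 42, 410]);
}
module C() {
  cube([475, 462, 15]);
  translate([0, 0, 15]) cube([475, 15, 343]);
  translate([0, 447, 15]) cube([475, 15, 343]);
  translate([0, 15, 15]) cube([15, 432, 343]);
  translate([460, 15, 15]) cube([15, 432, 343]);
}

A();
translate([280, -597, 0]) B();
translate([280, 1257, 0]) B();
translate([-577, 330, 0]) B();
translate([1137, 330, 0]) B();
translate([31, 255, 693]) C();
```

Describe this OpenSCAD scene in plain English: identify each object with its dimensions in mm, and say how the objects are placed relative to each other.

A is a table: top 817 mm (x) × 937 mm (y), 46 mm thick, upper face at z = 693 mm, on four 40×40 mm square legs, each inset 13 mm from the nearest pair of top edges, running from z = 0 to the bottom of the top. Four apron rails, 40 mm thick and 65 mm tall, run between adjacent legs with their top edges flush with the underside of the top and their outer faces flush with the legs' outer faces.

B is a four-legged stool. The seat is a 257×277×27 mm slab whose top surface is at z = 437 mm; four square legs, each 42×42 mm in cross-section, run from the floor (z = 0) to the underside of the seat, each flush with a corner of the seat.

C is an open-topped rectangular box: outside dimensions 475×462×358 mm, with a uniform wall and base thickness of 15 mm. The base is a full 475×462 slab on the floor; four walls sit on top of the base. The front and back walls (the −y and +y sides) span the full width; the two side walls fit between them.

Four stools sit around the table at the −y, +y, −x, +x sides. The open box is on top of the table.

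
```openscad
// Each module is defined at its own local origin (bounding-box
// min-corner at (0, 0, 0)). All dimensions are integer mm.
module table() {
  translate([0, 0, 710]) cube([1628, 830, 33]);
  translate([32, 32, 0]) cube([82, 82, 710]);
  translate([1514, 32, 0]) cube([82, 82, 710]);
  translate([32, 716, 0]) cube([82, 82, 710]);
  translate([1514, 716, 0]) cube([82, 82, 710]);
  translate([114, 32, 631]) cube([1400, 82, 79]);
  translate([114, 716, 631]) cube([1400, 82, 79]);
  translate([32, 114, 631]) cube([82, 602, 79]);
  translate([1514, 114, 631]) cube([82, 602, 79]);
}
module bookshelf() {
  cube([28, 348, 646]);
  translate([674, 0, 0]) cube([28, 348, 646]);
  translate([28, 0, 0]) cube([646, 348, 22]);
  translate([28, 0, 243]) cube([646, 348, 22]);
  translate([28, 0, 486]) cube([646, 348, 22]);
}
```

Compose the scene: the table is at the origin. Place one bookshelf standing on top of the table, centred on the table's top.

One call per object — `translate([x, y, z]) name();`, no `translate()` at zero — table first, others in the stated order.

table();
translate([463, 241, 743]) bookshelf();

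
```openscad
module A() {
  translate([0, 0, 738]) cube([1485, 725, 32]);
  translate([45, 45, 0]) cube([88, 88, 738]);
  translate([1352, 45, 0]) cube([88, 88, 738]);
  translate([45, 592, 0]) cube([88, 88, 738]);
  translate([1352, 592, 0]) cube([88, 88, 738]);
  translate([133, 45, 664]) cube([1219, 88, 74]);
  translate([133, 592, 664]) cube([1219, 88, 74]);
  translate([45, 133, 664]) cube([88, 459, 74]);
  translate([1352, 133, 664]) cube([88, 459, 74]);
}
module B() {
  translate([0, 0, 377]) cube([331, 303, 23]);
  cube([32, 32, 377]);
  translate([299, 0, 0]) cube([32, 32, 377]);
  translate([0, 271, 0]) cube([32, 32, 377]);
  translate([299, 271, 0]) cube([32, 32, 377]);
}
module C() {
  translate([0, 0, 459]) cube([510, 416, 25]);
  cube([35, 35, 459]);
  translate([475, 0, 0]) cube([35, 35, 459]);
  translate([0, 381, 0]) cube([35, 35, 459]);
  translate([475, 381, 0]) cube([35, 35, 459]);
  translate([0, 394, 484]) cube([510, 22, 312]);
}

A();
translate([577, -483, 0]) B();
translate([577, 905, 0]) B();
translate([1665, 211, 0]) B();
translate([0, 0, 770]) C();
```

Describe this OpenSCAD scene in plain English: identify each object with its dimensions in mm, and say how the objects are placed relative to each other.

A is a table with a 1485×725 mm rectangular top, 32 mm thick, top surface at z = 770 mm, supported by four 88×88 mm square legs, each inset 45 mm from the nearest pair of top edges, running from the floor. Four apron rails, 88 mm thick and 74 mm tall, run between adjacent legs with their top edges flush with the underside of the top and their outer faces flush with the legs' outer faces.

B is a simple wooden stool: a rectangular seat 331 mm (x) by 303 mm (y), 23 mm thick, top face at z = 400 mm, on four square legs, each 32×32 mm in cross-section. The legs rest on z = 0, each flush with a corner of the seat.

C is a chair: 510×416 mm seat, 25 mm thick, top at z = 484 mm, on four 35 mm square corner legs flush with the seat edges. A 22 mm thick backrest slab spans the full seat width, extending 312 mm above the seat top, its back face flush with the seat's +y edge.

Three stools sit around the table at the −y, +y, +x sides. The chair is on top of the table.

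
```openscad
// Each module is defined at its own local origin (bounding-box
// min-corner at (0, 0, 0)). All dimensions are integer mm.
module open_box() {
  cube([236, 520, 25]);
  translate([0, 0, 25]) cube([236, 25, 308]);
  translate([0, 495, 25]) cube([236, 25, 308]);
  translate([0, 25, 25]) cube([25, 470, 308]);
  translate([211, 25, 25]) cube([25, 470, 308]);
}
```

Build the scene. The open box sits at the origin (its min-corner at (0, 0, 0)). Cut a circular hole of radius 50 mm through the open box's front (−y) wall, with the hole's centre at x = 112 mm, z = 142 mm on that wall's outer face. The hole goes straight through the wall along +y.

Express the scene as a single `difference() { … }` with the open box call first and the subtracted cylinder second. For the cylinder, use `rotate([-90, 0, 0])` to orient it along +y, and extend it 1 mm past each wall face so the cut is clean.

difference() {
  open_box();
  translate([112, -1, 142]) rotate([-90, 0, 0]) cylinder(h = 27, r = 50);
}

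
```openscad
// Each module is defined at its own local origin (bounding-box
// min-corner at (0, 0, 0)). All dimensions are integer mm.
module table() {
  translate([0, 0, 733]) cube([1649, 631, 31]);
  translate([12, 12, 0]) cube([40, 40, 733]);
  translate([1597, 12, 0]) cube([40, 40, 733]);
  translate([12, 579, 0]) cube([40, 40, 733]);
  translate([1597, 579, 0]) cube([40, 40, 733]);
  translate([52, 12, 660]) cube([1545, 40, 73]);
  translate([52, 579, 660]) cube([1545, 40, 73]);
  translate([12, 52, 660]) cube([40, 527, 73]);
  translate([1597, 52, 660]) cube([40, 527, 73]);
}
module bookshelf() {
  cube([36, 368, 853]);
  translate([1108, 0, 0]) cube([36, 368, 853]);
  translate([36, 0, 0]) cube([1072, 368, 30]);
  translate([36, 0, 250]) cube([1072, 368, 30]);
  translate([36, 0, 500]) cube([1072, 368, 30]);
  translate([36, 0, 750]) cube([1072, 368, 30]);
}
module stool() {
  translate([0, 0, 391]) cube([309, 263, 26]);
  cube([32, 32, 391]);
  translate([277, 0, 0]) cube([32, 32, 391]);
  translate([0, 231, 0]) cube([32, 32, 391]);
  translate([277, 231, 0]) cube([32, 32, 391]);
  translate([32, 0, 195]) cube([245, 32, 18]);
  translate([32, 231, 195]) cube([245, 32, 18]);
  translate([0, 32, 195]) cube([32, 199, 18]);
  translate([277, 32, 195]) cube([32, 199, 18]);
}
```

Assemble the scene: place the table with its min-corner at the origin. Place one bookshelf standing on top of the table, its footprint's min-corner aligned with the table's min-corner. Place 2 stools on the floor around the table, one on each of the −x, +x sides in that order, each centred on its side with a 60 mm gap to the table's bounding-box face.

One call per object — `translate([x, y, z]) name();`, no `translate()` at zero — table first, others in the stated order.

table();
translate([0, 0, 764]) bookshelf();
translate([-369, 184, 0]) stool();
translate([1709, 184, 0]) stool();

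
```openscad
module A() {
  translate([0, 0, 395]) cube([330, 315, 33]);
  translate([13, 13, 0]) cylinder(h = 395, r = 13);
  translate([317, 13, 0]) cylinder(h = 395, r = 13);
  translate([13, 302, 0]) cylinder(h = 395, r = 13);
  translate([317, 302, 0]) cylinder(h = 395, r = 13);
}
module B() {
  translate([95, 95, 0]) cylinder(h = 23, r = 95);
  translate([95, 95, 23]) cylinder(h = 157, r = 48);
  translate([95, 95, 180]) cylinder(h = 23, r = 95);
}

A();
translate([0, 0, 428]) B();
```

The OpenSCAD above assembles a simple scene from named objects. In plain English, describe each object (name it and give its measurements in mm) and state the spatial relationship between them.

A is a four-legged stool. The seat is a 330×315×33 mm slab whose top surface is at z = 428 mm; four round legs, each 26 mm in diameter, run from the floor (z = 0) to the underside of the seat, each leg's axis is inset half a diameter from the nearest pair of seat edges (so the leg's bounding box is flush with the corner).

B is a spool: two coaxial disc flanges of radius 95 mm and thickness 23 mm, joined by a core cylinder of radius 48 mm and height 157 mm. The lower flange rests on z = 0 and the three cylinders share a vertical axis.

The spool is on top of the stool.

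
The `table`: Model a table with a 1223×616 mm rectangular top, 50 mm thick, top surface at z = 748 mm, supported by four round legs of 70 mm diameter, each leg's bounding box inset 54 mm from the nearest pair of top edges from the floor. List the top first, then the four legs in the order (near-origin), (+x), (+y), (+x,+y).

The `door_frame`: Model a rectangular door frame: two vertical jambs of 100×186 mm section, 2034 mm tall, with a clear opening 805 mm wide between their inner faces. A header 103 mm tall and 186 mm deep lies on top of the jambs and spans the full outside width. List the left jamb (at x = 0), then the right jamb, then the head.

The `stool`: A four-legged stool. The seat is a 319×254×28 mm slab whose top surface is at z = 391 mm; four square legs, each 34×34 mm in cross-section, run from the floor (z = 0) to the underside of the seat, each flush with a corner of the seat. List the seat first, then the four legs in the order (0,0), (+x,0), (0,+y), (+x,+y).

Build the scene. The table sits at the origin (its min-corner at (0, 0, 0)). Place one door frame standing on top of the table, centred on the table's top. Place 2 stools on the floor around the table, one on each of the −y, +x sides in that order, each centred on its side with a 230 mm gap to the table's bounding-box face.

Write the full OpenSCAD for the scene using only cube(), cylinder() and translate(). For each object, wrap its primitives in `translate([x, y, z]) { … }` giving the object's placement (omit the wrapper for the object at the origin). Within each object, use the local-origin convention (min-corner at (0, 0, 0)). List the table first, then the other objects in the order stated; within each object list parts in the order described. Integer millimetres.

translate([0, 0, 698]) cube([1223, 616, 50]);
translate([89, 89, 0]) cylinder(h = 698, r = 35);
translate([1134, 89, 0]) cylinder(h = 698, r = 35);
translate([89, 527, 0]) cylinder(h = 698, r = 35);
translate([1134, 527, 0]) cylinder(h = 698, r = 35);
translate([109, 215, 748]) {
  cube([100, 186, 2034]);
  translate([905, 0, 0]) cube([100, 186, 2034]);
  translate([0, 0, 2034]) cube([1005, 186, 103]);
}
translate([452, -484, 0]) {
  translate([0, 0, 363]) cube([319, 254, 28]);
  cube([34, 34, 363]);
  translate([285, 0, 0]) cube([34, 34, 363]);
  translate([0, 220, 0]) cube([34, 34, 363]);
  translate([285, 220, 0]) cube([34, 34, 363]);
}
translate([1453, 181, 0]) {
  translate([0, 0, 363]) cube([319, 254, 28]);
  cube([34, 34, 363]);
  translate([285, 0, 0]) cube([34, 34, 363]);
  translate([0, 220, 0]) cube([34, 34, 363]);
  translate([285, 220, 0]) cube([34, 34, 363]);
}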